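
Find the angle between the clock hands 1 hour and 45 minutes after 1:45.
First find the time 1 hour and 45 minutes after 1:45.
Total minutes: 1 x 60 + 45 + 1 x 60 + 45 = 210.
210 mod 720 = 210 minutes = 3:30.
Now compute the angle at 3:30:
Hour hand: 3 x 30 + 30 x 0.5 = 105 degrees
Minute hand: 30 x 6 = 180 degrees
Difference: |105 - 180| = 75 degrees
The angle is 75 degrees

Final answer: 75 degrees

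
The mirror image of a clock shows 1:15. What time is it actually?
Reflection across the vertical (12-6) axis maps a hand at angle A degrees to (360 - A) degrees, which sends a reading of T minutes past 12:00 to (720 - T) minutes past 12:00.
Mirror reads 1:15 = 75 minutes past 12:00.
Actual time: (720 - 75) mod 720 = 645 minutes = 10:45.

Final answer: 10:45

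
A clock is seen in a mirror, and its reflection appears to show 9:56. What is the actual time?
Reflection across the vertical (12-6) axis maps a hand at angle A degrees to (360 - A) degrees, which sends a reading of T minutes past 12:00 to (720 - T) minutes past 12:00.
Mirror reads 9:56 = 596 minutes past 12:00.
Actual time: (720 - 596) mod 720 = 124 minutes = 2:04.

Final answer: 2:04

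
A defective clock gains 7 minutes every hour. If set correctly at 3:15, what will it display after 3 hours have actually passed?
For every 60 true minutes, the faulty clock advances 60 + 7 = 67 minutes.
True elapsed: 3 hours = 180 minutes.
Faulty clock advances: 180 x 67/60 = 201 minutes (drift: 21 minutes ahead).
Shown time: 3:15 + 201 minutes = 6:36.

Final answer: 6:36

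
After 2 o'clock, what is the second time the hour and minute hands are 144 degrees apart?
At t minutes past 2:00, the hour hand is at 30 x 2 + 0.5t degrees and the minute hand is at 6t degrees.
The smaller angle between them is 144 degrees when |30H - 5.5t| = 144 or |30H - 5.5t| = 216.
With H = 2, solve 30 x 2 - 5.5t = +/- target for each target:
  t = (30 x 2 - 144) / 5.5 = -15.27 (outside (0, 60))
  t = (30 x 2 + 144) / 5.5 = 37.09
  t = (30 x 2 - 216) / 5.5 = -28.36 (outside (0, 60))
  t = (30 x 2 + 216) / 5.5 = 50.18
Valid solutions in (0, 60): {37.09, 50.18} minutes.
The second occurrence is t = 50.18 minutes.
The hands form a 144-degree angle at 50.18 minutes past 2:00.

Final answer: 50.18 minutes past 2:00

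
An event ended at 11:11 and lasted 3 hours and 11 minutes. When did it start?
Starting time: 11:11 = 671 total minutes past 12:00
Subtracting: 3 hours and 11 minutes = 191 minutes
671 - 191 = 480 minutes
= 8 hours past 12:00 = 8:00

Final answer: 8:00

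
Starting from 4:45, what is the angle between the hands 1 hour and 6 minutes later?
First find the time 1 hour and 6 minutes after 4:45.
Total minutes: 4 x 60 + 45 + 1 x 60 + 6 = 351.
351 mod 720 = 351 minutes = 5:51.
Now compute the angle at 5:51:
Hour hand: 5 x 30 + 51 x 0.5 = 175.5 degrees
Minute hand: 51 x 6 = 306 degrees
Difference: |175.5 - 306| = 130.5 degrees
The angle is 130.5 degrees

Final answer: 130.5 degrees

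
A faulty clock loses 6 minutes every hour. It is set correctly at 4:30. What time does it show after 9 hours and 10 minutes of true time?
For every 60 true minutes, the faulty clock advances 60 - 6 = 54 minutes.
True elapsed: 9 hours and 10 minutes = 550 minutes.
Faulty clock advances: 550 x 54/60 = 495 minutes (drift: 55 minutes behind).
Shown time: 4:30 + 495 minutes = 12:45.

Final answer: 12:45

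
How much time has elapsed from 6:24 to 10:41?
From 6:24 to 10:41:
(10 x 60 + 41) - (6 x 60 + 24) = 641 - 384 = 257 minutes
= 4 hours and 17 minutes

Final answer: 4 hours and 17 minutes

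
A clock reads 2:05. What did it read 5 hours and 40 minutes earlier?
Starting time: 2:05 = 125 total minutes past 12:00
Subtracting: 5 hours and 40 minutes = 340 minutes
125 - 340 = -215 (negative, add 12 hours = 720) = 505 minutes
= 8 hours and 25 minutes past 12:00 = 8:25

Final answer: 8:25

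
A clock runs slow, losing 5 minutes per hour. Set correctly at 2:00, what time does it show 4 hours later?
For every 60 true minutes, the faulty clock advances 60 - 5 = 55 minutes.
True elapsed: 4 hours = 240 minutes.
Faulty clock advances: 240 x 55/60 = 220 minutes (drift: 20 minutes behind).
Shown time: 2:00 + 220 minutes = 5:40.

Final answer: 5:40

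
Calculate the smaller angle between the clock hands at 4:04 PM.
Hour hand position: 4 x 30 + 4 x 0.5 = 122 degrees
Minute hand position: 4 x 6 = 24 degrees
Difference: |122 - 24| = 98 degrees
The angle between the hands is 98 degrees

Final answer: 98 degrees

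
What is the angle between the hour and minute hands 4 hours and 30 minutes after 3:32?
First find the time 4 hours and 30 minutes after 3:32.
Total minutes: 3 x 60 + 32 + 4 x 60 + 30 = 482.
482 mod 720 = 482 minutes = 8:02.
Now compute the angle at 8:02:
Hour hand: 8 x 30 + 2 x 0.5 = 241 degrees
Minute hand: 2 x 6 = 12 degrees
Difference: |241 - 12| = 229 degrees
Smaller angle: 360 - 229 = 131 degrees

Final answer: 131 degrees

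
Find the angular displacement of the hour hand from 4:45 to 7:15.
The hour hand moves 0.5 degrees per minute.
Time elapsed: 7:15 - 4:45 = 150 minutes
Angular displacement: 150 x 0.5 = 75 degrees

Final answer: 75 degrees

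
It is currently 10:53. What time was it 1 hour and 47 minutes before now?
Starting time: 10:53 = 653 total minutes past 12:00
Subtracting: 1 hour and 47 minutes = 107 minutes
653 - 107 = 546 minutes
= 9 hours and 6 minutes past 12:00 = 9:06

Final answer: 9:06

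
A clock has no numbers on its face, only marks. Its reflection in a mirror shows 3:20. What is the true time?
Reflection across the vertical (12-6) axis maps a hand at angle A degrees to (360 - A) degrees, which sends a reading of T minutes past 12:00 to (720 - T) minutes past 12:00.
Mirror reads 3:20 = 200 minutes past 12:00.
Actual time: (720 - 200) mod 720 = 520 minutes = 8:40.

Final answer: 8:40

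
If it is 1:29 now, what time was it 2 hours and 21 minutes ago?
Starting time: 1:29 = 89 total minutes past 12:00
Subtracting: 2 hours and 21 minutes = 141 minutes
89 - 141 = -52 (negative, add 12 hours = 720) = 668 minutes
= 11 hours and 8 minutes past 12:00 = 11:08

Final answer: 11:08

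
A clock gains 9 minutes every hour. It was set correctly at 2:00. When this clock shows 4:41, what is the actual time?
For every 60 true minutes, the faulty clock advances 69 minutes, so 1 faulty-clock minute corresponds to 60/69 true minutes.
From 2:00 to 4:41 on the faulty dial is 161 minutes.
True elapsed: 161 x 60/69 = 140 minutes = 2 hours and 20 minutes.
True time: 2:00 + 2 hours and 20 minutes = 4:20.

Final answer: 4:20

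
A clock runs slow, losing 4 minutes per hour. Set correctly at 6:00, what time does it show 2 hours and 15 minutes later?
For every 60 true minutes, the faulty clock advances 60 - 4 = 56 minutes.
True elapsed: 2 hours and 15 minutes = 135 minutes.
Faulty clock advances: 135 x 56/60 = 126 minutes (drift: 9 minutes behind).
Shown time: 6:00 + 126 minutes = 8:06.

Final answer: 8:06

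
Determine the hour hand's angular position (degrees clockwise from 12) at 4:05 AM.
The hour hand moves 30 degrees per hour and 0.5 degrees per minute.
At 4:05: (4) x 30 + 5 x 0.5 = 120 + 2.5 = 122.5 degrees

Final answer: 122.5 degrees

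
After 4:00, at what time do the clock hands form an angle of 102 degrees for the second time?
At t minutes past 4:00, the hour hand is at 30 x 4 + 0.5t degrees and the minute hand is at 6t degrees.
The smaller angle between them is 102 degrees when |30H - 5.5t| = 102 or |30H - 5.5t| = 258.
With H = 4, solve 30 x 4 - 5.5t = +/- target for each target:
  t = (30 x 4 - 102) / 5.5 = 3.27
  t = (30 x 4 + 102) / 5.5 = 40.36
  t = (30 x 4 - 258) / 5.5 = -25.09 (outside (0, 60))
  t = (30 x 4 + 258) / 5.5 = 68.73 (outside (0, 60))
Valid solutions in (0, 60): {3.27, 40.36} minutes.
The second occurrence is t = 40.36 minutes.
The hands form a 102-degree angle at 40.36 minutes past 4:00.

Final answer: 40.36 minutes past 4:00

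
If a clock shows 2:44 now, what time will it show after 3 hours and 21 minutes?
Starting time: 2:44
Adding 21 minutes to 44 minutes: 44 + 21 = 65 minutes = 1 hour and 5 minutes
Adding 3 hours: 2 + 3 + 1 (carry) = 6
Final time: 6:05

Final answer: 6:05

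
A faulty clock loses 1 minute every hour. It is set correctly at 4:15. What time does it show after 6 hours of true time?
For every 60 true minutes, the faulty clock advances 60 - 1 = 59 minutes.
True elapsed: 6 hours = 360 minutes.
Faulty clock advances: 360 x 59/60 = 354 minutes (drift: 6 minutes behind).
Shown time: 4:15 + 354 minutes = 10:09.

Final answer: 10:09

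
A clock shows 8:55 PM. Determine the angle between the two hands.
Hour hand position: 8 x 30 + 55 x 0.5 = 267.5 degrees
Minute hand position: 55 x 6 = 330 degrees
Difference: |267.5 - 330| = 62.5 degrees
The angle between the hands is 62.5 degrees

Final answer: 62.5 degrees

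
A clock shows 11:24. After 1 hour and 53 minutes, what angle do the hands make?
First find the time 1 hour and 53 minutes after 11:24.
Total minutes: 11 x 60 + 24 + 1 x 60 + 53 = 797.
797 mod 720 = 77 minutes = 1:17.
Now compute the angle at 1:17:
Hour hand: 1 x 30 + 17 x 0.5 = 38.5 degrees
Minute hand: 17 x 6 = 102 degrees
Difference: |38.5 - 102| = 63.5 degrees
The angle is 63.5 degrees

Final answer: 63.5 degrees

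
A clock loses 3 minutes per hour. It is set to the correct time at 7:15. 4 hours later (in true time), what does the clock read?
For every 60 true minutes, the faulty clock advances 60 - 3 = 57 minutes.
True elapsed: 4 hours = 240 minutes.
Faulty clock advances: 240 x 57/60 = 228 minutes (drift: 12 minutes behind).
Shown time: 7:15 + 228 minutes = 11:03.

Final answer: 11:03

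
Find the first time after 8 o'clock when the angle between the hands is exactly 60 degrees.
At t minutes past 8:00, the hour hand is at 30 x 8 + 0.5t degrees and the minute hand is at 6t degrees.
The smaller angle between them is 60 degrees when |30H - 5.5t| = 60 or |30H - 5.5t| = 300.
With H = 8, solve 30 x 8 - 5.5t = +/- target for each target:
  t = (30 x 8 - 60) / 5.5 = 32.73
  t = (30 x 8 + 60) / 5.5 = 54.55
  t = (30 x 8 - 300) / 5.5 = -10.91 (outside (0, 60))
  t = (30 x 8 + 300) / 5.5 = 98.18 (outside (0, 60))
Valid solutions in (0, 60): {32.73, 54.55} minutes.
The first occurrence is t = 32.73 minutes.
The hands form a 60-degree angle at 32.73 minutes past 8:00.

Final answer: 32.73 minutes past 8:00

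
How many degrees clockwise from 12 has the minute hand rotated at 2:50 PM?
The minute hand moves 6 degrees per minute.
At 2:50: 50 x 6 = 300 degrees

Final answer: 300 degrees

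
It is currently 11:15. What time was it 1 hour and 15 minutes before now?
Starting time: 11:15 = 675 total minutes past 12:00
Subtracting: 1 hour and 15 minutes = 75 minutes
675 - 75 = 600 minutes
= 10 hours past 12:00 = 10:00

Final answer: 10:00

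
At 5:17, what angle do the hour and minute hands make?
Hour hand position: 5 x 30 + 17 x 0.5 = 158.5 degrees
Minute hand position: 17 x 6 = 102 degrees
Difference: |158.5 - 102| = 56.5 degrees
The angle between the hands is 56.5 degrees

Final answer: 56.5 degrees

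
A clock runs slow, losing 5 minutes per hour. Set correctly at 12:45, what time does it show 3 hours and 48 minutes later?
For every 60 true minutes, the faulty clock advances 60 - 5 = 55 minutes.
True elapsed: 3 hours and 48 minutes = 228 minutes.
Faulty clock advances: 228 x 55/60 = 209 minutes (drift: 19 minutes behind).
Shown time: 12:45 + 209 minutes = 4:14.

Final answer: 4:14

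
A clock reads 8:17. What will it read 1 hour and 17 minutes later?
Starting time: 8:17
Adding 17 minutes to 17 minutes: 17 + 17 = 34 minutes
Adding 1 hour: 8 + 1 = 9
Final time: 9:34

Final answer: 9:34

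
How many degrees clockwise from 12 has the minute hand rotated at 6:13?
The minute hand moves 6 degrees per minute.
At 6:13: 13 x 6 = 78 degrees

Final answer: 78 degrees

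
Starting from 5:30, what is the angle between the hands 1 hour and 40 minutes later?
First find the time 1 hour and 40 minutes after 5:30.
Total minutes: 5 x 60 + 30 + 1 x 60 + 40 = 430.
430 mod 720 = 430 minutes = 7:10.
Now compute the angle at 7:10:
Hour hand: 7 x 30 + 10 x 0.5 = 215 degrees
Minute hand: 10 x 6 = 60 degrees
Difference: |215 - 60| = 155 degrees
The angle is 155 degrees

Final answer: 155 degrees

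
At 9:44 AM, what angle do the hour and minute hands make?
Hour hand position: 9 x 30 + 44 x 0.5 = 292 degrees
Minute hand position: 44 x 6 = 264 degrees
Difference: |292 - 264| = 28 degrees
The angle between the hands is 28 degrees

Final answer: 28 degrees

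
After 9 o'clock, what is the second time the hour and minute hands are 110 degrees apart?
At t minutes past 9:00, the hour hand is at 30 x 9 + 0.5t degrees and the minute hand is at 6t degrees.
The smaller angle between them is 110 degrees when |30H - 5.5t| = 110 or |30H - 5.5t| = 250.
With H = 9, solve 30 x 9 - 5.5t = +/- target for each target:
  t = (30 x 9 - 110) / 5.5 = 29.09
  t = (30 x 9 + 110) / 5.5 = 69.09 (outside (0, 60))
  t = (30 x 9 - 250) / 5.5 = 3.64
  t = (30 x 9 + 250) / 5.5 = 94.55 (outside (0, 60))
Valid solutions in (0, 60): {3.64, 29.09} minutes.
The second occurrence is t = 29.09 minutes.
The hands form a 110-degree angle at 29.09 minutes past 9:00.

Final answer: 29.09 minutes past 9:00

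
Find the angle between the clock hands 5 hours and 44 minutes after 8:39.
First find the time 5 hours and 44 minutes after 8:39.
Total minutes: 8 x 60 + 39 + 5 x 60 + 44 = 863.
863 mod 720 = 143 minutes = 2:23.
Now compute the angle at 2:23:
Hour hand: 2 x 30 + 23 x 0.5 = 71.5 degrees
Minute hand: 23 x 6 = 138 degrees
Difference: |71.5 - 138| = 66.5 degrees
The angle is 66.5 degrees

Final answer: 66.5 degrees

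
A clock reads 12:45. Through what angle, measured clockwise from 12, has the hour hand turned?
The hour hand moves 30 degrees per hour and 0.5 degrees per minute.
At 12:45: (0) x 30 + 45 x 0.5 = 0 + 22.5 = 22.5 degrees

Final answer: 22.5 degrees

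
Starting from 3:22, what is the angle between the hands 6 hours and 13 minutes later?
First find the time 6 hours and 13 minutes after 3:22.
Total minutes: 3 x 60 + 22 + 6 x 60 + 13 = 575.
575 mod 720 = 575 minutes = 9:35.
Now compute the angle at 9:35:
Hour hand: 9 x 30 + 35 x 0.5 = 287.5 degrees
Minute hand: 35 x 6 = 210 degrees
Difference: |287.5 - 210| = 77.5 degrees
The angle is 77.5 degrees

Final answer: 77.5 degrees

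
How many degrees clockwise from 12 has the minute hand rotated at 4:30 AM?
The minute hand moves 6 degrees per minute.
At 4:30: 30 x 6 = 180 degrees

Final answer: 180 degrees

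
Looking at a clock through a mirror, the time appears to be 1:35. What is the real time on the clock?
Reflection across the vertical (12-6) axis maps a hand at angle A degrees to (360 - A) degrees, which sends a reading of T minutes past 12:00 to (720 - T) minutes past 12:00.
Mirror reads 1:35 = 95 minutes past 12:00.
Actual time: (720 - 95) mod 720 = 625 minutes = 10:25.

Final answer: 10:25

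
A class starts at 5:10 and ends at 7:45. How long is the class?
From 5:10 to 7:45:
(7 x 60 + 45) - (5 x 60 + 10) = 465 - 310 = 155 minutes
= 2 hours and 35 minutes

Final answer: 2 hours and 35 minutes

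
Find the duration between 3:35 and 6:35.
From 3:35 to 6:35:
(6 x 60 + 35) - (3 x 60 + 35) = 395 - 215 = 180 minutes
= 3 hours

Final answer: 3 hours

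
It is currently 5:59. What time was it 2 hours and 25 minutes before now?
Starting time: 5:59 = 359 total minutes past 12:00
Subtracting: 2 hours and 25 minutes = 145 minutes
359 - 145 = 214 minutes
= 3 hours and 34 minutes past 12:00 = 3:34

Final answer: 3:34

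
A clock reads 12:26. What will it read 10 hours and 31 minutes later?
Starting time: 12:26
Adding 31 minutes to 26 minutes: 26 + 31 = 57 minutes
Adding 10 hours: 12 + 10 = 22 - 12 = 10
Final time: 10:57

Final answer: 10:57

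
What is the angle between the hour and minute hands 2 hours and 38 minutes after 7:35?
First find the time 2 hours and 38 minutes after 7:35.
Total minutes: 7 x 60 + 35 + 2 x 60 + 38 = 613.
613 mod 720 = 613 minutes = 10:13.
Now compute the angle at 10:13:
Hour hand: 10 x 30 + 13 x 0.5 = 306.5 degrees
Minute hand: 13 x 6 = 78 degrees
Difference: |306.5 - 78| = 228.5 degrees
Smaller angle: 360 - 228.5 = 131.5 degrees

Final answer: 131.5 degrees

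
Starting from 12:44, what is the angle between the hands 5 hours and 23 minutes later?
First find the time 5 hours and 23 minutes after 12:44.
Total minutes: 12 x 60 + 44 + 5 x 60 + 23 = 1087.
1087 mod 720 = 367 minutes = 6:07.
Now compute the angle at 6:07:
Hour hand: 6 x 30 + 7 x 0.5 = 183.5 degrees
Minute hand: 7 x 6 = 42 degrees
Difference: |183.5 - 42| = 141.5 degrees
The angle is 141.5 degrees

Final answer: 141.5 degrees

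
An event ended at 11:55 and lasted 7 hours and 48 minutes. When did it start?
Starting time: 11:55 = 715 total minutes past 12:00
Subtracting: 7 hours and 48 minutes = 468 minutes
715 - 468 = 247 minutes
= 4 hours and 7 minutes past 12:00 = 4:07

Final answer: 4:07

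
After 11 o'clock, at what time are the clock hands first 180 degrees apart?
For hands to be 180 degrees apart: |30H - 5.5t| = 180
With H = 11: t = (30 x 11 + 180)/5.5 = 92.73 or t = (30 x 11 - 180)/5.5 = 27.27
First valid solution (0 < t < 60): t = 27.27 minutes
The hands are opposite at 27.27 minutes past 11:00.

Final answer: 27.27 minutes past 11:00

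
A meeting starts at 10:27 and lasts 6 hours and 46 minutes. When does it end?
Starting time: 10:27
Adding 46 minutes to 27 minutes: 27 + 46 = 73 minutes = 1 hour and 13 minutes
Adding 6 hours: 10 + 6 + 1 (carry) = 17 - 12 = 5
Final time: 5:13

Final answer: 5:13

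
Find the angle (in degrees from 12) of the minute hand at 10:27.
The minute hand moves 6 degrees per minute.
At 10:27: 27 x 6 = 162 degrees

Final answer: 162 degrees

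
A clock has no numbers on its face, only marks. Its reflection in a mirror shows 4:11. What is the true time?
Reflection across the vertical (12-6) axis maps a hand at angle A degrees to (360 - A) degrees, which sends a reading of T minutes past 12:00 to (720 - T) minutes past 12:00.
Mirror reads 4:11 = 251 minutes past 12:00.
Actual time: (720 - 251) mod 720 = 469 minutes = 7:49.

Final answer: 7:49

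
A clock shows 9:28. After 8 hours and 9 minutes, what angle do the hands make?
First find the time 8 hours and 9 minutes after 9:28.
Total minutes: 9 x 60 + 28 + 8 x 60 + 9 = 1057.
1057 mod 720 = 337 minutes = 5:37.
Now compute the angle at 5:37:
Hour hand: 5 x 30 + 37 x 0.5 = 168.5 degrees
Minute hand: 37 x 6 = 222 degrees
Difference: |168.5 - 222| = 53.5 degrees
The angle is 53.5 degrees

Final answer: 53.5 degrees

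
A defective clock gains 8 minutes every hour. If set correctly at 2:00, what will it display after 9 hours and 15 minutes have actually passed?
For every 60 true minutes, the faulty clock advances 60 + 8 = 68 minutes.
True elapsed: 9 hours and 15 minutes = 555 minutes.
Faulty clock advances: 555 x 68/60 = 629 minutes (drift: 74 minutes ahead).
Shown time: 2:00 + 629 minutes = 12:29.

Final answer: 12:29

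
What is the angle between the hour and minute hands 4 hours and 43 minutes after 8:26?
First find the time 4 hours and 43 minutes after 8:26.
Total minutes: 8 x 60 + 26 + 4 x 60 + 43 = 789.
789 mod 720 = 69 minutes = 1:09.
Now compute the angle at 1:09:
Hour hand: 1 x 30 + 9 x 0.5 = 34.5 degrees
Minute hand: 9 x 6 = 54 degrees
Difference: |34.5 - 54| = 19.5 degrees
The angle is 19.5 degrees

Final answer: 19.5 degrees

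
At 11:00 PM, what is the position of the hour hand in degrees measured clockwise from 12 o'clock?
The hour hand moves 30 degrees per hour and 0.5 degrees per minute.
At 11:00: (11) x 30 + 0 x 0.5 = 330 + 0 = 330 degrees

Final answer: 330 degrees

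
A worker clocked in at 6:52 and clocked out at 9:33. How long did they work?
From 6:52 to 9:33:
(9 x 60 + 33) - (6 x 60 + 52) = 573 - 412 = 161 minutes
= 2 hours and 41 minutes

Final answer: 2 hours and 41 minutes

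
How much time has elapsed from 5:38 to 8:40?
From 5:38 to 8:40:
(8 x 60 + 40) - (5 x 60 + 38) = 520 - 338 = 182 minutes
= 3 hours and 2 minutes

Final answer: 3 hours and 2 minutes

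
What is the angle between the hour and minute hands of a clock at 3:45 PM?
Hour hand position: 3 x 30 + 45 x 0.5 = 112.5 degrees
Minute hand position: 45 x 6 = 270 degrees
Difference: |112.5 - 270| = 157.5 degrees
The angle between the hands is 157.5 degrees

Final answer: 157.5 degrees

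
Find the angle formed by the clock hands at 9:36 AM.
Hour hand position: 9 x 30 + 36 x 0.5 = 288 degrees
Minute hand position: 36 x 6 = 216 degrees
Difference: |288 - 216| = 72 degrees
The angle between the hands is 72 degrees

Final answer: 72 degrees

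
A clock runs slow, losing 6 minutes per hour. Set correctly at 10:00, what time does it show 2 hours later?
For every 60 true minutes, the faulty clock advances 60 - 6 = 54 minutes.
True elapsed: 2 hours = 120 minutes.
Faulty clock advances: 120 x 54/60 = 108 minutes (drift: 12 minutes behind).
Shown time: 10:00 + 108 minutes = 11:48.

Final answer: 11:48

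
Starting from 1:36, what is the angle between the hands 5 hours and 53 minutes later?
First find the time 5 hours and 53 minutes after 1:36.
Total minutes: 1 x 60 + 36 + 5 x 60 + 53 = 449.
449 mod 720 = 449 minutes = 7:29.
Now compute the angle at 7:29:
Hour hand: 7 x 30 + 29 x 0.5 = 224.5 degrees
Minute hand: 29 x 6 = 174 degrees
Difference: |224.5 - 174| = 50.5 degrees
The angle is 50.5 degrees

Final answer: 50.5 degrees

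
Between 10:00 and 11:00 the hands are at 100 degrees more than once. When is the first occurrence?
At t minutes past 10:00, the hour hand is at 30 x 10 + 0.5t degrees and the minute hand is at 6t degrees.
The smaller angle between them is 100 degrees when |30H - 5.5t| = 100 or |30H - 5.5t| = 260.
With H = 10, solve 30 x 10 - 5.5t = +/- target for each target:
  t = (30 x 10 - 100) / 5.5 = 36.36
  t = (30 x 10 + 100) / 5.5 = 72.73 (outside (0, 60))
  t = (30 x 10 - 260) / 5.5 = 7.27
  t = (30 x 10 + 260) / 5.5 = 101.82 (outside (0, 60))
Valid solutions in (0, 60): {7.27, 36.36} minutes.
The first occurrence is t = 7.27 minutes.
The hands form a 100-degree angle at 7.27 minutes past 10:00.

Final answer: 7.27 minutes past 10:00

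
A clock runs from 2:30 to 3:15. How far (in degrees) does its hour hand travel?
The hour hand moves 0.5 degrees per minute.
Time elapsed: 3:15 - 2:30 = 45 minutes
Angular displacement: 45 x 0.5 = 22.5 degrees

Final answer: 22.5 degrees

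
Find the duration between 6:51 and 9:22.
From 6:51 to 9:22:
(9 x 60 + 22) - (6 x 60 + 51) = 562 - 411 = 151 minutes
= 2 hours and 31 minutes

Final answer: 2 hours and 31 minutes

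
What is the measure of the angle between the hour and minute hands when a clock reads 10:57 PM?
Hour hand position: 10 x 30 + 57 x 0.5 = 328.5 degrees
Minute hand position: 57 x 6 = 342 degrees
Difference: |328.5 - 342| = 13.5 degrees
The angle between the hands is 13.5 degrees

Final answer: 13.5 degrees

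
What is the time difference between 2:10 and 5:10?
From 2:10 to 5:10:
(5 x 60 + 10) - (2 x 60 + 10) = 310 - 130 = 180 minutes
= 3 hours

Final answer: 3 hours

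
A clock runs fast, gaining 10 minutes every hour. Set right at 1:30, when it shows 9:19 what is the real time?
For every 60 true minutes, the faulty clock advances 70 minutes, so 1 faulty-clock minute corresponds to 60/70 true minutes.
From 1:30 to 9:19 on the faulty dial is 469 minutes.
True elapsed: 469 x 60/70 = 402 minutes = 6 hours and 42 minutes.
True time: 1:30 + 6 hours and 42 minutes = 8:12.

Final answer: 8:12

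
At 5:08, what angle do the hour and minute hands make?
Hour hand position: 5 x 30 + 8 x 0.5 = 154 degrees
Minute hand position: 8 x 6 = 48 degrees
Difference: |154 - 48| = 106 degrees
The angle between the hands is 106 degrees

Final answer: 106 degrees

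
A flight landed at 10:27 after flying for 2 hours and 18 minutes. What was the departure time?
Starting time: 10:27 = 627 total minutes past 12:00
Subtracting: 2 hours and 18 minutes = 138 minutes
627 - 138 = 489 minutes
= 8 hours and 9 minutes past 12:00 = 8:09

Final answer: 8:09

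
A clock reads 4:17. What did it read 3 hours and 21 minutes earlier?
Starting time: 4:17 = 257 total minutes past 12:00
Subtracting: 3 hours and 21 minutes = 201 minutes
257 - 201 = 56 minutes
= 56 minutes past 12:00 = 12:56

Final answer: 12:56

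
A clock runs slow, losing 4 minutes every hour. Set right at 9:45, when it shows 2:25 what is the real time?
For every 60 true minutes, the faulty clock advances 56 minutes, so 1 faulty-clock minute corresponds to 60/56 true minutes.
From 9:45 to 2:25 on the faulty dial is 280 minutes.
True elapsed: 280 x 60/56 = 300 minutes = 5 hours.
True time: 9:45 + 5 hours = 2:45.

Final answer: 2:45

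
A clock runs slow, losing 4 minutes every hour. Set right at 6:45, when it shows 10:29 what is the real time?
For every 60 true minutes, the faulty clock advances 56 minutes, so 1 faulty-clock minute corresponds to 60/56 true minutes.
From 6:45 to 10:29 on the faulty dial is 224 minutes.
True elapsed: 224 x 60/56 = 240 minutes = 4 hours.
True time: 6:45 + 4 hours = 10:45.

Final answer: 10:45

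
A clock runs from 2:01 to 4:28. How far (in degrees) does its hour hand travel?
The hour hand moves 0.5 degrees per minute.
Time elapsed: 4:28 - 2:01 = 147 minutes
Angular displacement: 147 x 0.5 = 73.5 degrees

Final answer: 73.5 degrees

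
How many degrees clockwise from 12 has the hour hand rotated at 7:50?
The hour hand moves 30 degrees per hour and 0.5 degrees per minute.
At 7:50: (7) x 30 + 50 x 0.5 = 210 + 25 = 235 degrees

Final answer: 235 degrees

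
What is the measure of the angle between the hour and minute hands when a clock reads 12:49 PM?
Hour hand position: 0 x 30 + 49 x 0.5 = 24.5 degrees
Minute hand position: 49 x 6 = 294 degrees
Difference: |24.5 - 294| = 269.5 degrees
Since 269.5 > 180, the smaller angle is 360 - 269.5 = 90.5 degrees

Final answer: 90.5 degrees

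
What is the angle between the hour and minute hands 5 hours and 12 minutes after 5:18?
First find the time 5 hours and 12 minutes after 5:18.
Total minutes: 5 x 60 + 18 + 5 x 60 + 12 = 630.
630 mod 720 = 630 minutes = 10:30.
Now compute the angle at 10:30:
Hour hand: 10 x 30 + 30 x 0.5 = 315 degrees
Minute hand: 30 x 6 = 180 degrees
Difference: |315 - 180| = 135 degrees
The angle is 135 degrees

Final answer: 135 degrees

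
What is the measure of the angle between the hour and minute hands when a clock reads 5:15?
Hour hand position: 5 x 30 + 15 x 0.5 = 157.5 degrees
Minute hand position: 15 x 6 = 90 degrees
Difference: |157.5 - 90| = 67.5 degrees
The angle between the hands is 67.5 degrees

Final answer: 67.5 degrees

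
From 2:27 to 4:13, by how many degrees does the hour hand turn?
The hour hand moves 0.5 degrees per minute.
Time elapsed: 4:13 - 2:27 = 106 minutes
Angular displacement: 106 x 0.5 = 53 degrees

Final answer: 53 degrees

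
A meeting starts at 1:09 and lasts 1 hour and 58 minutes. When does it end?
Starting time: 1:09
Adding 58 minutes to 9 minutes: 9 + 58 = 67 minutes = 1 hour and 7 minutes
Adding 1 hour: 1 + 1 + 1 (carry) = 3
Final time: 3:07

Final answer: 3:07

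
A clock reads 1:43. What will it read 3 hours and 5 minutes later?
Starting time: 1:43
Adding 5 minutes to 43 minutes: 43 + 5 = 48 minutes
Adding 3 hours: 1 + 3 = 4
Final time: 4:48

Final answer: 4:48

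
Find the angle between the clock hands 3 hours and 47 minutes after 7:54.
First find the time 3 hours and 47 minutes after 7:54.
Total minutes: 7 x 60 + 54 + 3 x 60 + 47 = 701.
701 mod 720 = 701 minutes = 11:41.
Now compute the angle at 11:41:
Hour hand: 11 x 30 + 41 x 0.5 = 350.5 degrees
Minute hand: 41 x 6 = 246 degrees
Difference: |350.5 - 246| = 104.5 degrees
The angle is 104.5 degrees

Final answer: 104.5 degrees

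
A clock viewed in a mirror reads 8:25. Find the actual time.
Reflection across the vertical (12-6) axis maps a hand at angle A degrees to (360 - A) degrees, which sends a reading of T minutes past 12:00 to (720 - T) minutes past 12:00.
Mirror reads 8:25 = 505 minutes past 12:00.
Actual time: (720 - 505) mod 720 = 215 minutes = 3:35.

Final answer: 3:35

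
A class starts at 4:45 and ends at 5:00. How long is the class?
From 4:45 to 5:00:
(5 x 60 + 0) - (4 x 60 + 45) = 300 - 285 = 15 minutes
= 15 minutes

Final answer: 15 minutes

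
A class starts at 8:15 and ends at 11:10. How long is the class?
From 8:15 to 11:10:
(11 x 60 + 10) - (8 x 60 + 15) = 670 - 495 = 175 minutes
= 2 hours and 55 minutes

Final answer: 2 hours and 55 minutes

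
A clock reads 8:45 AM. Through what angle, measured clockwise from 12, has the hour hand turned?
The hour hand moves 30 degrees per hour and 0.5 degrees per minute.
At 8:45: (8) x 30 + 45 x 0.5 = 240 + 22.5 = 262.5 degrees

Final answer: 262.5 degrees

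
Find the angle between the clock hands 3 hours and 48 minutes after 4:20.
First find the time 3 hours and 48 minutes after 4:20.
Total minutes: 4 x 60 + 20 + 3 x 60 + 48 = 488.
488 mod 720 = 488 minutes = 8:08.
Now compute the angle at 8:08:
Hour hand: 8 x 30 + 8 x 0.5 = 244 degrees
Minute hand: 8 x 6 = 48 degrees
Difference: |244 - 48| = 196 degrees
Smaller angle: 360 - 196 = 164 degrees

Final answer: 164 degrees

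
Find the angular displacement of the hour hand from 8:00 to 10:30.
The hour hand moves 0.5 degrees per minute.
Time elapsed: 10:30 - 8:00 = 150 minutes
Angular displacement: 150 x 0.5 = 75 degrees

Final answer: 75 degrees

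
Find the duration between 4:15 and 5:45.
From 4:15 to 5:45:
(5 x 60 + 45) - (4 x 60 + 15) = 345 - 255 = 90 minutes
= 1 hour and 30 minutes

Final answer: 1 hour and 30 minutes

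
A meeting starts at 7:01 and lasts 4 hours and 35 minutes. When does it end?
Starting time: 7:01
Adding 35 minutes to 1 minute: 1 + 35 = 36 minutes
Adding 4 hours: 7 + 4 = 11
Final time: 11:36

Final answer: 11:36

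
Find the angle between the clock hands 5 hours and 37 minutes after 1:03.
First find the time 5 hours and 37 minutes after 1:03.
Total minutes: 1 x 60 + 3 + 5 x 60 + 37 = 400.
400 mod 720 = 400 minutes = 6:40.
Now compute the angle at 6:40:
Hour hand: 6 x 30 + 40 x 0.5 = 200 degrees
Minute hand: 40 x 6 = 240 degrees
Difference: |200 - 240| = 40 degrees
The angle is 40 degrees

Final answer: 40 degrees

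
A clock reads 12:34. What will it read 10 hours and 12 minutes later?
Starting time: 12:34
Adding 12 minutes to 34 minutes: 34 + 12 = 46 minutes
Adding 10 hours: 12 + 10 = 22 - 12 = 10
Final time: 10:46

Final answer: 10:46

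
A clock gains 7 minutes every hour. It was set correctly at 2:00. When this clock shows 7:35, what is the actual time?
For every 60 true minutes, the faulty clock advances 67 minutes, so 1 faulty-clock minute corresponds to 60/67 true minutes.
From 2:00 to 7:35 on the faulty dial is 335 minutes.
True elapsed: 335 x 60/67 = 300 minutes = 5 hours.
True time: 2:00 + 5 hours = 7:00.

Final answer: 7:00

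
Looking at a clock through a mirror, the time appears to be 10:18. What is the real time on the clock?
Reflection across the vertical (12-6) axis maps a hand at angle A degrees to (360 - A) degrees, which sends a reading of T minutes past 12:00 to (720 - T) minutes past 12:00.
Mirror reads 10:18 = 618 minutes past 12:00.
Actual time: (720 - 618) mod 720 = 102 minutes = 1:42.

Final answer: 1:42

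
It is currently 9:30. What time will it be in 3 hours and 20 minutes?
Starting time: 9:30
Adding 20 minutes to 30 minutes: 30 + 20 = 50 minutes
Adding 3 hours: 9 + 3 = 12
Final time: 12:50

Final answer: 12:50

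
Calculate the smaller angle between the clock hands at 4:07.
Hour hand position: 4 x 30 + 7 x 0.5 = 123.5 degrees
Minute hand position: 7 x 6 = 42 degrees
Difference: |123.5 - 42| = 81.5 degrees
The angle between the hands is 81.5 degrees

Final answer: 81.5 degrees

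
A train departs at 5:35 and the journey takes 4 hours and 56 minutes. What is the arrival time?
Starting time: 5:35
Adding 56 minutes to 35 minutes: 35 + 56 = 91 minutes = 1 hour and 31 minutes
Adding 4 hours: 5 + 4 + 1 (carry) = 10
Final time: 10:31

Final answer: 10:31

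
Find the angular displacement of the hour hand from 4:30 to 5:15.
The hour hand moves 0.5 degrees per minute.
Time elapsed: 5:15 - 4:30 = 45 minutes
Angular displacement: 45 x 0.5 = 22.5 degrees

Final answer: 22.5 degrees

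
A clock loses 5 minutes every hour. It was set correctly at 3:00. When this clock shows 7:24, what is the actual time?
For every 60 true minutes, the faulty clock advances 55 minutes, so 1 faulty-clock minute corresponds to 60/55 true minutes.
From 3:00 to 7:24 on the faulty dial is 264 minutes.
True elapsed: 264 x 60/55 = 288 minutes = 4 hours and 48 minutes.
True time: 3:00 + 4 hours and 48 minutes = 7:48.

Final answer: 7:48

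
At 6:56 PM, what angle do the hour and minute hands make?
Hour hand position: 6 x 30 + 56 x 0.5 = 208 degrees
Minute hand position: 56 x 6 = 336 degrees
Difference: |208 - 336| = 128 degrees
The angle between the hands is 128 degrees

Final answer: 128 degrees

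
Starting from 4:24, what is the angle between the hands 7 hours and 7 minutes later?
First find the time 7 hours and 7 minutes after 4:24.
Total minutes: 4 x 60 + 24 + 7 x 60 + 7 = 691.
691 mod 720 = 691 minutes = 11:31.
Now compute the angle at 11:31:
Hour hand: 11 x 30 + 31 x 0.5 = 345.5 degrees
Minute hand: 31 x 6 = 186 degrees
Difference: |345.5 - 186| = 159.5 degrees
The angle is 159.5 degrees

Final answer: 159.5 degrees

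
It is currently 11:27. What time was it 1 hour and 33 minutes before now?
Starting time: 11:27 = 687 total minutes past 12:00
Subtracting: 1 hour and 33 minutes = 93 minutes
687 - 93 = 594 minutes
= 9 hours and 54 minutes past 12:00 = 9:54

Final answer: 9:54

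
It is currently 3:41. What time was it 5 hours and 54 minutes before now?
Starting time: 3:41 = 221 total minutes past 12:00
Subtracting: 5 hours and 54 minutes = 354 minutes
221 - 354 = -133 (negative, add 12 hours = 720) = 587 minutes
= 9 hours and 47 minutes past 12:00 = 9:47

Final answer: 9:47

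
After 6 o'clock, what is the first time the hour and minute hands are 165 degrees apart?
At t minutes past 6:00, the hour hand is at 30 x 6 + 0.5t degrees and the minute hand is at 6t degrees.
The smaller angle between them is 165 degrees when |30H - 5.5t| = 165 or |30H - 5.5t| = 195.
With H = 6, solve 30 x 6 - 5.5t = +/- target for each target:
  t = (30 x 6 - 165) / 5.5 = 2.73
  t = (30 x 6 + 165) / 5.5 = 62.73 (outside (0, 60))
  t = (30 x 6 - 195) / 5.5 = -2.73 (outside (0, 60))
  t = (30 x 6 + 195) / 5.5 = 68.18 (outside (0, 60))
Valid solutions in (0, 60): {2.73} minutes.
The first occurrence is t = 2.73 minutes.
The hands form a 165-degree angle at 2.73 minutes past 6:00.

Final answer: 2.73 minutes past 6:00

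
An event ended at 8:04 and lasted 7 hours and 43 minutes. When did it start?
Starting time: 8:04 = 484 total minutes past 12:00
Subtracting: 7 hours and 43 minutes = 463 minutes
484 - 463 = 21 minutes
= 21 minutes past 12:00 = 12:21

Final answer: 12:21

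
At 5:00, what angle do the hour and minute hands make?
Hour hand position: 5 x 30 + 0 x 0.5 = 150 degrees
Minute hand position: 0 x 6 = 0 degrees
Difference: |150 - 0| = 150 degrees
The angle between the hands is 150 degrees

Final answer: 150 degrees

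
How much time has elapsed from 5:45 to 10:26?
From 5:45 to 10:26:
(10 x 60 + 26) - (5 x 60 + 45) = 626 - 345 = 281 minutes
= 4 hours and 41 minutes

Final answer: 4 hours and 41 minutes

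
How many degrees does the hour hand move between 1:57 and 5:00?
The hour hand moves 0.5 degrees per minute.
Time elapsed: 5:00 - 1:57 = 183 minutes
Angular displacement: 183 x 0.5 = 91.5 degrees

Final answer: 91.5 degrees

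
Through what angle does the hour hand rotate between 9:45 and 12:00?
The hour hand moves 0.5 degrees per minute.
Time elapsed: 12:00 - 9:45 = 135 minutes
Angular displacement: 135 x 0.5 = 67.5 degrees

Final answer: 67.5 degrees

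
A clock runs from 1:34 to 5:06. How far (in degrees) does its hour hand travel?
The hour hand moves 0.5 degrees per minute.
Time elapsed: 5:06 - 1:34 = 212 minutes
Angular displacement: 212 x 0.5 = 106 degrees

Final answer: 106 degrees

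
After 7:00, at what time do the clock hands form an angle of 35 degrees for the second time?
At t minutes past 7:00, the hour hand is at 30 x 7 + 0.5t degrees and the minute hand is at 6t degrees.
The smaller angle between them is 35 degrees when |30H - 5.5t| = 35 or |30H - 5.5t| = 325.
With H = 7, solve 30 x 7 - 5.5t = +/- target for each target:
  t = (30 x 7 - 35) / 5.5 = 31.82
  t = (30 x 7 + 35) / 5.5 = 44.55
  t = (30 x 7 - 325) / 5.5 = -20.91 (outside (0, 60))
  t = (30 x 7 + 325) / 5.5 = 97.27 (outside (0, 60))
Valid solutions in (0, 60): {31.82, 44.55} minutes.
The second occurrence is t = 44.55 minutes.
The hands form a 35-degree angle at 44.55 minutes past 7:00.

Final answer: 44.55 minutes past 7:00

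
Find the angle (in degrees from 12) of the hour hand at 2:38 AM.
The hour hand moves 30 degrees per hour and 0.5 degrees per minute.
At 2:38: (2) x 30 + 38 x 0.5 = 60 + 19 = 79 degrees

Final answer: 79 degrees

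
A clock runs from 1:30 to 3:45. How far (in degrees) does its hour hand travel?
The hour hand moves 0.5 degrees per minute.
Time elapsed: 3:45 - 1:30 = 135 minutes
Angular displacement: 135 x 0.5 = 67.5 degrees

Final answer: 67.5 degrees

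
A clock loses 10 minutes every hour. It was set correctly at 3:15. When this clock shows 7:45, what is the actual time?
For every 60 true minutes, the faulty clock advances 50 minutes, so 1 faulty-clock minute corresponds to 60/50 true minutes.
From 3:15 to 7:45 on the faulty dial is 270 minutes.
True elapsed: 270 x 60/50 = 324 minutes = 5 hours and 24 minutes.
True time: 3:15 + 5 hours and 24 minutes = 8:39.

Final answer: 8:39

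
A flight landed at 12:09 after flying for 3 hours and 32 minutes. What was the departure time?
Starting time: 12:09 = 9 total minutes past 12:00
Subtracting: 3 hours and 32 minutes = 212 minutes
9 - 212 = -203 (negative, add 12 hours = 720) = 517 minutes
= 8 hours and 37 minutes past 12:00 = 8:37

Final answer: 8:37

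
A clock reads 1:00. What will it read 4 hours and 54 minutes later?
Starting time: 1:00
Adding 54 minutes to 0 minutes: 0 + 54 = 54 minutes
Adding 4 hours: 1 + 4 = 5
Final time: 5:54

Final answer: 5:54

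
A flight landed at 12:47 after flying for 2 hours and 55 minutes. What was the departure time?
Starting time: 12:47 = 47 total minutes past 12:00
Subtracting: 2 hours and 55 minutes = 175 minutes
47 - 175 = -128 (negative, add 12 hours = 720) = 592 minutes
= 9 hours and 52 minutes past 12:00 = 9:52

Final answer: 9:52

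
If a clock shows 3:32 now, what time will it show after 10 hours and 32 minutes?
Starting time: 3:32
Adding 32 minutes to 32 minutes: 32 + 32 = 64 minutes = 1 hour and 4 minutes
Adding 10 hours: 3 + 10 + 1 (carry) = 14 - 12 = 2
Final time: 2:04

Final answer: 2:04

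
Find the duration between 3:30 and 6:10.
From 3:30 to 6:10:
(6 x 60 + 10) - (3 x 60 + 30) = 370 - 210 = 160 minutes
= 2 hours and 40 minutes

Final answer: 2 hours and 40 minutes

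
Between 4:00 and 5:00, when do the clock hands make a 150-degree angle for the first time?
At t minutes past 4:00, the hour hand is at 30 x 4 + 0.5t degrees and the minute hand is at 6t degrees.
The smaller angle between them is 150 degrees when |30H - 5.5t| = 150 or |30H - 5.5t| = 210.
With H = 4, solve 30 x 4 - 5.5t = +/- target for each target:
  t = (30 x 4 - 150) / 5.5 = -5.45 (outside (0, 60))
  t = (30 x 4 + 150) / 5.5 = 49.09
  t = (30 x 4 - 210) / 5.5 = -16.36 (outside (0, 60))
  t = (30 x 4 + 210) / 5.5 = 60 (outside (0, 60))
Valid solutions in (0, 60): {49.09} minutes.
The first occurrence is t = 49.09 minutes.
The hands form a 150-degree angle at 49.09 minutes past 4:00.

Final answer: 49.09 minutes past 4:00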